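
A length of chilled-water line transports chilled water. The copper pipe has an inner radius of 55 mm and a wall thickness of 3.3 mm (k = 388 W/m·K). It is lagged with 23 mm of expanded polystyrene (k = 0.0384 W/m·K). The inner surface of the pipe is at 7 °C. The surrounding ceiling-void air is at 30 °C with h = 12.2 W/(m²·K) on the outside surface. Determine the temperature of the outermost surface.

T ≈ 27.6 °C

Treating each annulus and film as a series resistance:
R_copper pipe wall = ln(58.3/55)/(2π×388×1) = 2.39×10^-5 K/W
R_expanded polystyrene = ln(81.3/58.3)/(2π×0.0384×1) = 1.378 K/W
R_outer film = 1/(h_o·2πr_oL) = 1/(12.2×2π×0.0813×1) = 0.1605 K/W
R_total = 1.539 K/W
Q = ΔT/R_total = 23/1.539
Q = 14.9 W/m
T_interface = T_inner + Q·ΣR(inner→interface) = 7 + 14.9×1.378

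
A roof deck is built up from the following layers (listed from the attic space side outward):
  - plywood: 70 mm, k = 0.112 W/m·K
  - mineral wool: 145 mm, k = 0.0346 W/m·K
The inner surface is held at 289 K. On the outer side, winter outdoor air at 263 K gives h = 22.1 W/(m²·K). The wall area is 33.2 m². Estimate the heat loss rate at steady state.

Treating each layer as a thermal resistance in series:
R_plywood = L/(kA) = 0.07/(0.112×33.2) = 0.01883 K/W
R_mineral wool = L/(kA) = 0.145/(0.0346×33.2) = 0.1262 K/W
R_outer film = 1/(h_o·A) = 1/(22.1×33.2) = 0.001363 K/W
R_total = 0.1464 K/W
Q = ΔT / R_total = 26 / 0.1464

Q ≈ 178 W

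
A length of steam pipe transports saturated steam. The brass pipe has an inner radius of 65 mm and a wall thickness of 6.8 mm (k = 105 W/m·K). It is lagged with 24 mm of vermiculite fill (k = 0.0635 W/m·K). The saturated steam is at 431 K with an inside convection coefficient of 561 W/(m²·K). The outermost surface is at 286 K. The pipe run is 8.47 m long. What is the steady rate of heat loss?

Treating each annulus and film as a series resistance:
R_inner film = 1/(h_i·2πr₁L) = 1/(561×2π×0.065×8.47) = 5.153×10^-4 K/W
R_brass pipe wall = ln(71.8/65)/(2π×105×8.47) = 1.781×10^-5 K/W
R_vermiculite fill = ln(95.8/71.8)/(2π×0.0635×8.47) = 0.08533 K/W
R_total = 0.08587 K/W
Q = ΔT/R_total = 145/0.08587

Q ≈ 1690 W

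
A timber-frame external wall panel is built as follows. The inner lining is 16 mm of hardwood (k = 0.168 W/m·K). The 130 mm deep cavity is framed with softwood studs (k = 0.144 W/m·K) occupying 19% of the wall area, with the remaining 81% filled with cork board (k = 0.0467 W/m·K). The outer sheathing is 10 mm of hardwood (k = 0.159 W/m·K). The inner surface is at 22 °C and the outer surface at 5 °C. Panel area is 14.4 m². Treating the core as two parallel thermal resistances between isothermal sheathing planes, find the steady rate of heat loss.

Q ≈ 114 W

Sheathing layers in series; stud and cavity paths in parallel between them.
R_inner = 0.016/(0.168×14.4) = 0.006614 K/W
R_stud  = 0.13/(0.144×0.19×14.4) = 0.33 K/W
R_cav   = 0.13/(0.0467×0.81×14.4) = 0.2387 K/W
1/R_core = 1/R_stud + 1/R_cav → R_core = 0.1385 K/W
R_outer = 0.01/(0.159×14.4) = 0.004368 K/W
R_total = 0.1495 K/W
Q = ΔT/R_total = 17/0.1495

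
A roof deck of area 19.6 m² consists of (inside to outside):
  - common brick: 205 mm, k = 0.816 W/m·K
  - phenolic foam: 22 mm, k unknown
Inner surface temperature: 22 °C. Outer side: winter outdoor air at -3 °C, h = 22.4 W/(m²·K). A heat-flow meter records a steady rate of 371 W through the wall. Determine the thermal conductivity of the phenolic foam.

k ≈ 0.0215 W/(m·K)

Using the resistance-network approach (series):
R_common brick = L/(kA) = 0.205/(0.816×19.6) = 0.01282 K/W
R_outer film = 1/(h_o·A) = 1/(22.4×19.6) = 0.002278 K/W
Sum of known resistances R_other = 0.0151 K/W
Total R = ΔT/Q = 25/371 = 0.06739 K/W
R_phenolic foam = R_total − R_other = 0.05229 K/W
k = L/(R·A) = 0.022/(0.05229×19.6)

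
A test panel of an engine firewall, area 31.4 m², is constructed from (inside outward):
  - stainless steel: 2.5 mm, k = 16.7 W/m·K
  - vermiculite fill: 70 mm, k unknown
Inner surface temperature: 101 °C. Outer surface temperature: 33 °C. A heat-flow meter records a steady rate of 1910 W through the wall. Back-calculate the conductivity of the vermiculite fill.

k ≈ 0.0626 W/(m·K)

Treating each layer as a thermal resistance in series:
R_stainless steel = L/(kA) = 0.0025/(16.7×31.4) = 4.768×10^-6 K/W
Sum of known resistances R_other = 4.768×10^-6 K/W
Total R = ΔT/Q = 68/1910 = 0.0356 K/W
R_vermiculite fill = R_total − R_other = 0.0356 K/W
k = L/(R·A) = 0.07/(0.0356×31.4)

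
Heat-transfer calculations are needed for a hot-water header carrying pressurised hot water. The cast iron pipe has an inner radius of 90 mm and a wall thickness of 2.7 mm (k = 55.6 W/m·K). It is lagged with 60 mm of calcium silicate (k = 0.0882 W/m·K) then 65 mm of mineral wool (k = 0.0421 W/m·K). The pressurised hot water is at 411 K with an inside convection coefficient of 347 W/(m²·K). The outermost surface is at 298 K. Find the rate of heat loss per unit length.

Treating each annulus and film as a series resistance:
R_inner film = 1/(h_i·2πr₁L) = 1/(347×2π×0.09×1) = 0.005096 K/W
R_cast iron pipe wall = ln(92.7/90)/(2π×55.6×1) = 8.461×10^-5 K/W
R_calcium silicate = ln(152.7/92.7)/(2π×0.0882×1) = 0.9006 K/W
R_mineral wool = ln(217.7/152.7)/(2π×0.0421×1) = 1.341 K/W
R_total = 2.247 K/W
Q = ΔT/R_total = 113/2.247

q′ ≈ 50.3 W/m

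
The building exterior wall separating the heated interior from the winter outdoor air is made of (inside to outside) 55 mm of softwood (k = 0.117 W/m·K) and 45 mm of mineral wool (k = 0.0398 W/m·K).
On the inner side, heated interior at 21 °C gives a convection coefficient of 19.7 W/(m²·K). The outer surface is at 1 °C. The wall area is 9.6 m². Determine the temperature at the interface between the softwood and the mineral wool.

Using the resistance-network approach (series):
R_inner film = 1/(h_i·A) = 1/(19.7×9.6) = 0.005288 K/W
R_softwood = L/(kA) = 0.055/(0.117×9.6) = 0.04897 K/W
R_mineral wool = L/(kA) = 0.045/(0.0398×9.6) = 0.1178 K/W
R_total = 0.172 K/W;  Q = ΔT/R_total = 20/0.172 = 116.3 W
T_interface = T_inner − Q·ΣR(inner→interface) = 21 − 116×0.05425

T ≈ 14.7 °C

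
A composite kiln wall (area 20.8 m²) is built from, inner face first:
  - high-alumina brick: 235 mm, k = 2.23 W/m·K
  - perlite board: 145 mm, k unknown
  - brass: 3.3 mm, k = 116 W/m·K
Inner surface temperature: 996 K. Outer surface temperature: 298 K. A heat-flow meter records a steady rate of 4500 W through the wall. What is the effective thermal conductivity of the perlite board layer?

k ≈ 0.0465 W/(m·K)

Thermal resistances in series:
R_high-alumina brick = L/(kA) = 0.235/(2.23×20.8) = 0.005066 K/W
R_brass = L/(kA) = 0.0033/(116×20.8) = 1.368×10^-6 K/W
Sum of known resistances R_other = 0.005068 K/W
Total R = ΔT/Q = 698/4500 = 0.1551 K/W
R_perlite board = R_total − R_other = 0.15 K/W
k = L/(R·A) = 0.145/(0.15×20.8)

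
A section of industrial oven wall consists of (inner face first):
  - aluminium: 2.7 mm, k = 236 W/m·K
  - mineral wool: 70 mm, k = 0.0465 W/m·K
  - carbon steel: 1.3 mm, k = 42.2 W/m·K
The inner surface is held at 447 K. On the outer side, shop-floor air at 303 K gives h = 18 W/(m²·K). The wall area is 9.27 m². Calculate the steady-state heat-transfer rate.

Model the wall as resistances in series:
R_aluminium = L/(kA) = 0.0027/(236×9.27) = 1.234×10^-6 K/W
R_mineral wool = L/(kA) = 0.07/(0.0465×9.27) = 0.1624 K/W
R_carbon steel = L/(kA) = 0.0013/(42.2×9.27) = 3.323×10^-6 K/W
R_outer film = 1/(h_o·A) = 1/(18×9.27) = 0.005993 K/W
R_total = 0.1684 K/W
Q = ΔT / R_total = 144 / 0.1684

Q ≈ 855 W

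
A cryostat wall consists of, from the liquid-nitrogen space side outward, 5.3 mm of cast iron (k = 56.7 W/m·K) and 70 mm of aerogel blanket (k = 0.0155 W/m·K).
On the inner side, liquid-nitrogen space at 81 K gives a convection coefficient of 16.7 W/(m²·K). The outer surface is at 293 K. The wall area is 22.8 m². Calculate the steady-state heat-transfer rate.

Q ≈ 1060 W

Model the wall as resistances in series:
R_inner film = 1/(h_i·A) = 1/(16.7×22.8) = 0.002626 K/W
R_cast iron = L/(kA) = 0.0053/(56.7×22.8) = 4.1×10^-6 K/W
R_aerogel blanket = L/(kA) = 0.07/(0.0155×22.8) = 0.1981 K/W
R_total = 0.2007 K/W
Q = ΔT / R_total = 212 / 0.2007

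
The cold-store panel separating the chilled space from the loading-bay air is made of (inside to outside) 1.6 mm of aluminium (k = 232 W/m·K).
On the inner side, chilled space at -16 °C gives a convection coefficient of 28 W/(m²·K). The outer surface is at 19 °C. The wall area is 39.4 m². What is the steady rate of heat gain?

Q ≈ 38600 W

Model the wall as resistances in series:
R_inner film = 1/(h_i·A) = 1/(28×39.4) = 9.065×10^-4 K/W
R_aluminium = L/(kA) = 0.0016/(232×39.4) = 1.75×10^-7 K/W
R_total = 9.066×10^-4 K/W
Q = ΔT / R_total = 35 / 9.066×10^-4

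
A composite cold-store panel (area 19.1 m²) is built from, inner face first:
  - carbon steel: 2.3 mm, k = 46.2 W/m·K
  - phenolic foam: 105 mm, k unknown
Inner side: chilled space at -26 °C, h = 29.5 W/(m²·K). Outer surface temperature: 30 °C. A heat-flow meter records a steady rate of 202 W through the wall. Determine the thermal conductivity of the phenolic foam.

Thermal resistances in series:
R_inner film = 1/(h_i·A) = 1/(29.5×19.1) = 0.001775 K/W
R_carbon steel = L/(kA) = 0.0023/(46.2×19.1) = 2.606×10^-6 K/W
Sum of known resistances R_other = 0.001777 K/W
Total R = ΔT/Q = 56/202 = 0.2772 K/W
R_phenolic foam = R_total − R_other = 0.2755 K/W
k = L/(R·A) = 0.105/(0.2755×19.1)

k ≈ 0.02 W/(m·K)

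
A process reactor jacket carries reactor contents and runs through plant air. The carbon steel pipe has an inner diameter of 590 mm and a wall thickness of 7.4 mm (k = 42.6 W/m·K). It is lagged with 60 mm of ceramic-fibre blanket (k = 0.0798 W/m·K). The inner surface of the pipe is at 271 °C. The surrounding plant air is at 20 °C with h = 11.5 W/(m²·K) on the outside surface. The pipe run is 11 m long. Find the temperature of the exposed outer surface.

T ≈ 44 °C

For a radial system each layer contributes R = ln(r_out/r_in)/(2πkL); films add R = 1/(hA).
R_carbon steel pipe wall = ln(302.4/295)/(2π×42.6×11) = 8.415×10^-6 K/W
R_ceramic-fibre blanket = ln(362.4/302.4)/(2π×0.0798×11) = 0.03282 K/W
R_outer film = 1/(h_o·2πr_oL) = 1/(11.5×2π×0.3624×11) = 0.003472 K/W
R_total = 0.0363 K/W
Q = ΔT/R_total = 251/0.0363
Q = 6920 W
T_interface = T_inner − Q·ΣR(inner→interface) = 271 − 6920×0.03283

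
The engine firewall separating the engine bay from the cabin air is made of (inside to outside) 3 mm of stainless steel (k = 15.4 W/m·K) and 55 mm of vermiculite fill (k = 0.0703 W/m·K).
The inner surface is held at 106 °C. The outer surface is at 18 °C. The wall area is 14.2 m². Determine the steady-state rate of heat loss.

Series thermal resistances:
R_stainless steel = L/(kA) = 0.003/(15.4×14.2) = 1.372×10^-5 K/W
R_vermiculite fill = L/(kA) = 0.055/(0.0703×14.2) = 0.0551 K/W
R_total = 0.05511 K/W
Q = ΔT / R_total = 88 / 0.05511

Q ≈ 1600 W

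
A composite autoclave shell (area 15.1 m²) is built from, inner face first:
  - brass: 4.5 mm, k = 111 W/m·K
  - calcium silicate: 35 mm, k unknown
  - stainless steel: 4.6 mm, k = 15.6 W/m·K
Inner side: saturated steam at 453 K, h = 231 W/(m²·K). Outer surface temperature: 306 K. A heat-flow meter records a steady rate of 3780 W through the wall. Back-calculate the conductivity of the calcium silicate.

Using the resistance-network approach (series):
R_inner film = 1/(h_i·A) = 1/(231×15.1) = 2.867×10^-4 K/W
R_brass = L/(kA) = 0.0045/(111×15.1) = 2.685×10^-6 K/W
R_stainless steel = L/(kA) = 0.0046/(15.6×15.1) = 1.953×10^-5 K/W
Sum of known resistances R_other = 3.089×10^-4 K/W
Total R = ΔT/Q = 147/3780 = 0.03889 K/W
R_calcium silicate = R_total − R_other = 0.03858 K/W
k = L/(R·A) = 0.035/(0.03858×15.1)

k ≈ 0.0601 W/(m·K)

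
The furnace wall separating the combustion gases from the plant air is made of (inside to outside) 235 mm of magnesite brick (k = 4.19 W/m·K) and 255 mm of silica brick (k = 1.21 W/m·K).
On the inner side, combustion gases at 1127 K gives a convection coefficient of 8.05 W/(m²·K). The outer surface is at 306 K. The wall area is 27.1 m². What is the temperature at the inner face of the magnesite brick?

T ≈ 866 K

Thermal resistances in series:
R_inner film = 1/(h_i·A) = 1/(8.05×27.1) = 0.004584 K/W
R_magnesite brick = L/(kA) = 0.235/(4.19×27.1) = 0.00207 K/W
R_silica brick = L/(kA) = 0.255/(1.21×27.1) = 0.007777 K/W
R_total = 0.01443 K/W;  Q = ΔT/R_total = 821/0.01443 = 56900 W
T_interface = T_inner − Q·ΣR(inner→interface) = 1127 − 56900×0.004584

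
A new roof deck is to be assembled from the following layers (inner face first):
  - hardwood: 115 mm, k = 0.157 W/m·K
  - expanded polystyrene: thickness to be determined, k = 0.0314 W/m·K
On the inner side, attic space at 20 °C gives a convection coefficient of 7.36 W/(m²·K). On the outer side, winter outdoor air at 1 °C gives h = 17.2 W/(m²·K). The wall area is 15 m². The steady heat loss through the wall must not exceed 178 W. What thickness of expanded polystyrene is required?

Series thermal resistances:
R_inner film = 1/(h_i·A) = 1/(7.36×15) = 0.009058 K/W
R_hardwood = L/(kA) = 0.115/(0.157×15) = 0.04883 K/W
R_outer film = 1/(h_o·A) = 1/(17.2×15) = 0.003876 K/W
Sum of the known resistances R_other = 0.06177 K/W
Required total resistance R_tot = ΔT/Q_allow = 19/178 = 0.1067 K/W
R_expanded polystyrene = R_tot − R_other = 0.04498 K/W
L = R·k·A = 0.04498×0.0314×15

L ≈ 21.2 mm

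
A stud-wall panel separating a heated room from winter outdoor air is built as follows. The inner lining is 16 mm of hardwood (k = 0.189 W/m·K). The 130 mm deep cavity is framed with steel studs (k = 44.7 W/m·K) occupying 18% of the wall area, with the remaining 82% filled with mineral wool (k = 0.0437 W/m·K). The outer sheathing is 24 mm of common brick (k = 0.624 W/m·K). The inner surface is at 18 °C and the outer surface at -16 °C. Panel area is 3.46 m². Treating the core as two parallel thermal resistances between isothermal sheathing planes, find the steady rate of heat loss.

Q ≈ 845 W

Sheathing layers in series; stud and cavity paths in parallel between them.
R_inner = 0.016/(0.189×3.46) = 0.02447 K/W
R_stud  = 0.13/(44.7×0.18×3.46) = 0.00467 K/W
R_cav   = 0.13/(0.0437×0.82×3.46) = 1.049 K/W
1/R_core = 1/R_stud + 1/R_cav → R_core = 0.004649 K/W
R_outer = 0.024/(0.624×3.46) = 0.01112 K/W
R_total = 0.04023 K/W
Q = ΔT/R_total = 34/0.04023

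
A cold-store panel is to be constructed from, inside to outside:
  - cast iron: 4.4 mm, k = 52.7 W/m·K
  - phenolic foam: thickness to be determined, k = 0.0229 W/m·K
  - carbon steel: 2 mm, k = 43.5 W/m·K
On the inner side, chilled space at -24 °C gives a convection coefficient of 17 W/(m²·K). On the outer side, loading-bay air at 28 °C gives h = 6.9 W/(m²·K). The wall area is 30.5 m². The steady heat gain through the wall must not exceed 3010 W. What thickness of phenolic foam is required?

L ≈ 7.4 mm

Model the wall as resistances in series:
R_inner film = 1/(h_i·A) = 1/(17×30.5) = 0.001929 K/W
R_cast iron = L/(kA) = 0.0044/(52.7×30.5) = 2.737×10^-6 K/W
R_carbon steel = L/(kA) = 0.002/(43.5×30.5) = 1.507×10^-6 K/W
R_outer film = 1/(h_o·A) = 1/(6.9×30.5) = 0.004752 K/W
Sum of the known resistances R_other = 0.006685 K/W
Required total resistance R_tot = ΔT/Q_allow = 52/3010 = 0.01728 K/W
R_phenolic foam = R_tot − R_other = 0.01059 K/W
L = R·k·A = 0.01059×0.0229×30.5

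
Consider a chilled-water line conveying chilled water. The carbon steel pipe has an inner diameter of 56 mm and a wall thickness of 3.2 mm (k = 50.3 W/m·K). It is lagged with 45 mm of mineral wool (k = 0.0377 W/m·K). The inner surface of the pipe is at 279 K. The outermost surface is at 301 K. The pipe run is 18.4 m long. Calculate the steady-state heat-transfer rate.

Q ≈ 107 W

Treating each annulus and film as a series resistance:
R_carbon steel pipe wall = ln(31.2/28)/(2π×50.3×18.4) = 1.861×10^-5 K/W
R_mineral wool = ln(76.2/31.2)/(2π×0.0377×18.4) = 0.2049 K/W
R_total = 0.2049 K/W
Q = ΔT/R_total = 22/0.2049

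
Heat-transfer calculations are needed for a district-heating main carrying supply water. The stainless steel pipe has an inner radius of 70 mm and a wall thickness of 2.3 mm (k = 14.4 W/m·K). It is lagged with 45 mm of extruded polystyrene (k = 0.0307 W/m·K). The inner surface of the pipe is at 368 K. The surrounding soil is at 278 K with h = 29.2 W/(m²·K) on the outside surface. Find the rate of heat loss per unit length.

Cylindrical conduction, so R = ln(r₂/r₁)/(2πkL) per layer, in series:
R_stainless steel pipe wall = ln(72.3/70)/(2π×14.4×1) = 3.573×10^-4 K/W
R_extruded polystyrene = ln(117.3/72.3)/(2π×0.0307×1) = 2.509 K/W
R_outer film = 1/(h_o·2πr_oL) = 1/(29.2×2π×0.1173×1) = 0.04647 K/W
R_total = 2.556 K/W
Q = ΔT/R_total = 90/2.556

q′ ≈ 35.2 W/m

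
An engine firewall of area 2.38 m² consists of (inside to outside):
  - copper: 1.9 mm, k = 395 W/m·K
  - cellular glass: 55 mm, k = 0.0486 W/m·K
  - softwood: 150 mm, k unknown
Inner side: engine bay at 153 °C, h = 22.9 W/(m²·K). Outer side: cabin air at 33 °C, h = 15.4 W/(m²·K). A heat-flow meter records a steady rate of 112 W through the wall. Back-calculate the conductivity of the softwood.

Thermal resistances in series:
R_inner film = 1/(h_i·A) = 1/(22.9×2.38) = 0.01835 K/W
R_copper = L/(kA) = 0.0019/(395×2.38) = 2.021×10^-6 K/W
R_cellular glass = L/(kA) = 0.055/(0.0486×2.38) = 0.4755 K/W
R_outer film = 1/(h_o·A) = 1/(15.4×2.38) = 0.02728 K/W
Sum of known resistances R_other = 0.5211 K/W
Total R = ΔT/Q = 120/112 = 1.071 K/W
R_softwood = R_total − R_other = 0.5503 K/W
k = L/(R·A) = 0.15/(0.5503×2.38)

k ≈ 0.115 W/(m·K)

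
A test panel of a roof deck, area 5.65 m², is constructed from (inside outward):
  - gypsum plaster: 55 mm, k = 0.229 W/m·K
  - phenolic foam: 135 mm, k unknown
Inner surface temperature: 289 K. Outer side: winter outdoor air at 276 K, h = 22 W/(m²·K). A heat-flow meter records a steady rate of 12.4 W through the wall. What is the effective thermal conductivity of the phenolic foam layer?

k ≈ 0.0239 W/(m·K)

Treating each layer as a thermal resistance in series:
R_gypsum plaster = L/(kA) = 0.055/(0.229×5.65) = 0.04251 K/W
R_outer film = 1/(h_o·A) = 1/(22×5.65) = 0.008045 K/W
Sum of known resistances R_other = 0.05055 K/W
Total R = ΔT/Q = 13/12.4 = 1.048 K/W
R_phenolic foam = R_total − R_other = 0.9978 K/W
k = L/(R·A) = 0.135/(0.9978×5.65)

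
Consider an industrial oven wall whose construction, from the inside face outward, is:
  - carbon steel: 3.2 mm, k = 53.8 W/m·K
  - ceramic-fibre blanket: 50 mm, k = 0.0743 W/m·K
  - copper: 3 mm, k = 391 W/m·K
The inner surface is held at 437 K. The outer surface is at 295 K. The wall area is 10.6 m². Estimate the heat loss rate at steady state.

Treating each layer as a thermal resistance in series:
R_carbon steel = L/(kA) = 0.0032/(53.8×10.6) = 5.611×10^-6 K/W
R_ceramic-fibre blanket = L/(kA) = 0.05/(0.0743×10.6) = 0.06349 K/W
R_copper = L/(kA) = 0.003/(391×10.6) = 7.238×10^-7 K/W
R_total = 0.06349 K/W
Q = ΔT / R_total = 142 / 0.06349

Q ≈ 2240 W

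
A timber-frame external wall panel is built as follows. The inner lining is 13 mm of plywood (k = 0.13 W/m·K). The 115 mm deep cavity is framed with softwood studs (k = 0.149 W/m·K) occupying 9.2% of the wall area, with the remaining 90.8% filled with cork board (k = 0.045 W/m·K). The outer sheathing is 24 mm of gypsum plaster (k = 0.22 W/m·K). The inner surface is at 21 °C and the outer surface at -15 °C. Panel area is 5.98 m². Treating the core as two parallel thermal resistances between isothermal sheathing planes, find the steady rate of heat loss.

Q ≈ 92.9 W

Sheathing layers in series; stud and cavity paths in parallel between them.
R_inner = 0.013/(0.13×5.98) = 0.01672 K/W
R_stud  = 0.115/(0.149×0.092×5.98) = 1.403 K/W
R_cav   = 0.115/(0.045×0.908×5.98) = 0.4707 K/W
1/R_core = 1/R_stud + 1/R_cav → R_core = 0.3524 K/W
R_outer = 0.024/(0.22×5.98) = 0.01824 K/W
R_total = 0.3874 K/W
Q = ΔT/R_total = 36/0.3874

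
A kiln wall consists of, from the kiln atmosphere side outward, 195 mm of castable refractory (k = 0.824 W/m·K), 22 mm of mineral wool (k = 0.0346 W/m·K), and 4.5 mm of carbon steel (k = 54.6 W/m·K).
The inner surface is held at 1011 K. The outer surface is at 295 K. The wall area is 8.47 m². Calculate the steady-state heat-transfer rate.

Series thermal resistances:
R_castable refractory = L/(kA) = 0.195/(0.824×8.47) = 0.02794 K/W
R_mineral wool = L/(kA) = 0.022/(0.0346×8.47) = 0.07507 K/W
R_carbon steel = L/(kA) = 0.0045/(54.6×8.47) = 9.731×10^-6 K/W
R_total = 0.103 K/W
Q = ΔT / R_total = 716 / 0.103

Q ≈ 6950 W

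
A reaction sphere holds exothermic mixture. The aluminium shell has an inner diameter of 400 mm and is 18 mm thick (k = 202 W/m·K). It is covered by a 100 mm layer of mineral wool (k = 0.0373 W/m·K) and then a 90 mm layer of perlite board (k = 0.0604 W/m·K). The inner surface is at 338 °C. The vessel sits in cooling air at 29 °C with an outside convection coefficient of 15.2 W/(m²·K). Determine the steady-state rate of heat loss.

Q ≈ 76.8 W

For a spherical shell R = (1/r₁ − 1/r₂)/(4πk); film R = 1/(h·4πr²). In series:
R_aluminium shell = (1/0.2 − 1/0.218)/(4π×202) = 1.626×10^-4 K/W
R_mineral wool = (1/0.218 − 1/0.318)/(4π×0.0373) = 3.077 K/W
R_perlite board = (1/0.318 − 1/0.408)/(4π×0.0604) = 0.9139 K/W
R_outer film = 1/(h·4πr_o²) = 1/(15.2×4π×0.408²) = 0.03145 K/W
R_total = 4.023 K/W
Q = ΔT/R_total = 309/4.023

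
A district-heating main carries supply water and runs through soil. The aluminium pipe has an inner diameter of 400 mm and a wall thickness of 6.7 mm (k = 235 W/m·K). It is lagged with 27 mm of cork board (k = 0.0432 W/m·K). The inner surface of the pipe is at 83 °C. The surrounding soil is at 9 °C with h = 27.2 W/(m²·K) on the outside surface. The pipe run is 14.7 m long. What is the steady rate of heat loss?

Q ≈ 2280 W

For a radial system each layer contributes R = ln(r_out/r_in)/(2πkL); films add R = 1/(hA).
R_aluminium pipe wall = ln(206.7/200)/(2π×235×14.7) = 1.518×10^-6 K/W
R_cork board = ln(233.7/206.7)/(2π×0.0432×14.7) = 0.03077 K/W
R_outer film = 1/(h_o·2πr_oL) = 1/(27.2×2π×0.2337×14.7) = 0.001703 K/W
R_total = 0.03247 K/W
Q = ΔT/R_total = 74/0.03247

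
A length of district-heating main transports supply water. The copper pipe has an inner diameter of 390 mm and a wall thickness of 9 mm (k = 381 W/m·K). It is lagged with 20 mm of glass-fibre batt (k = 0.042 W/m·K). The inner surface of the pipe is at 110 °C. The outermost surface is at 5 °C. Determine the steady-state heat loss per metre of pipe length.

Radial resistances (cylindrical: R_cond = ln(r_o/r_i)/(2πkL), R_conv = 1/(h·2πrL)):
R_copper pipe wall = ln(204/195)/(2π×381×1) = 1.885×10^-5 K/W
R_glass-fibre batt = ln(224/204)/(2π×0.042×1) = 0.3544 K/W
R_total = 0.3544 K/W
Q = ΔT/R_total = 105/0.3544

q′ ≈ 296 W/m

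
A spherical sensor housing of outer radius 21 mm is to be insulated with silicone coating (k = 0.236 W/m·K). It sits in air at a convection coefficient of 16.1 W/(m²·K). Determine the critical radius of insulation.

For a sphere r_cr = 2k/h = 2×0.236/16.1
r_cr = 29.3 mm; since the bare radius (21 mm) is below r_cr, adding a thin layer of insulation will *increase* heat loss.

r_cr ≈ 29.3 mm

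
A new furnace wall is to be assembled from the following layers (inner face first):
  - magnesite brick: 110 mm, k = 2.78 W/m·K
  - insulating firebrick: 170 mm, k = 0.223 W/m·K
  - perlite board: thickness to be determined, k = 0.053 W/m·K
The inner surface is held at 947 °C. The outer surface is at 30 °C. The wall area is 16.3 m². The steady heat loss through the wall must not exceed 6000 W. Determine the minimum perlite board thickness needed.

L ≈ 89.5 mm

Using the resistance-network approach (series):
R_magnesite brick = L/(kA) = 0.11/(2.78×16.3) = 0.002428 K/W
R_insulating firebrick = L/(kA) = 0.17/(0.223×16.3) = 0.04677 K/W
Sum of the known resistances R_other = 0.0492 K/W
Required total resistance R_tot = ΔT/Q_allow = 917/6000 = 0.1528 K/W
R_perlite board = R_tot − R_other = 0.1036 K/W
L = R·k·A = 0.1036×0.053×16.3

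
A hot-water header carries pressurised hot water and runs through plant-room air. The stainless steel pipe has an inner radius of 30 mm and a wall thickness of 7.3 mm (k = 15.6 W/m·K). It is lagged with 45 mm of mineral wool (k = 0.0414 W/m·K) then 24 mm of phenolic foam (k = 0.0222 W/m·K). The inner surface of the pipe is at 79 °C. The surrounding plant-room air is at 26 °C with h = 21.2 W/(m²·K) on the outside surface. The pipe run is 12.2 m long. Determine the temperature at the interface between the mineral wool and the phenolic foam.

T ≈ 46.4 °C

Treating each annulus and film as a series resistance:
R_stainless steel pipe wall = ln(37.3/30)/(2π×15.6×12.2) = 1.821×10^-4 K/W
R_mineral wool = ln(82.3/37.3)/(2π×0.0414×12.2) = 0.2494 K/W
R_phenolic foam = ln(106.3/82.3)/(2π×0.0222×12.2) = 0.1504 K/W
R_outer film = 1/(h_o·2πr_oL) = 1/(21.2×2π×0.1063×12.2) = 0.005789 K/W
R_total = 0.4057 K/W
Q = ΔT/R_total = 53/0.4057
Q = 131 W
T_interface = T_inner − Q·ΣR(inner→interface) = 79 − 131×0.2496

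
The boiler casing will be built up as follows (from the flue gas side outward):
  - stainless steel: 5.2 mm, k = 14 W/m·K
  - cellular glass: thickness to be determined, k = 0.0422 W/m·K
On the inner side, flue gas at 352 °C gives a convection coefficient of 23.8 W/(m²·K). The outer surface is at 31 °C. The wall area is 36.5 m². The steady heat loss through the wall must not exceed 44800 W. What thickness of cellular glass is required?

Thermal resistances in series:
R_inner film = 1/(h_i·A) = 1/(23.8×36.5) = 0.001151 K/W
R_stainless steel = L/(kA) = 0.0052/(14×36.5) = 1.018×10^-5 K/W
Sum of the known resistances R_other = 0.001161 K/W
Required total resistance R_tot = ΔT/Q_allow = 321/44800 = 0.007165 K/W
R_cellular glass = R_tot − R_other = 0.006004 K/W
L = R·k·A = 0.006004×0.0422×36.5

L ≈ 9.25 mm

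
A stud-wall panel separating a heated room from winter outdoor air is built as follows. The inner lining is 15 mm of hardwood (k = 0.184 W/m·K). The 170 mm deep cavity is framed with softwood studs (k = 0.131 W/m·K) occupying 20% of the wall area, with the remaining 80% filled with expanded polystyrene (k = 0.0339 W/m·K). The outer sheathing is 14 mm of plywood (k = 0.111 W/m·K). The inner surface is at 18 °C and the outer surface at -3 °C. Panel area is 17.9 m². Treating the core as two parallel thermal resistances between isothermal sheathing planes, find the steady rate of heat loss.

Sheathing layers in series; stud and cavity paths in parallel between them.
R_inner = 0.015/(0.184×17.9) = 0.004554 K/W
R_stud  = 0.17/(0.131×0.2×17.9) = 0.3625 K/W
R_cav   = 0.17/(0.0339×0.8×17.9) = 0.3502 K/W
1/R_core = 1/R_stud + 1/R_cav → R_core = 0.1781 K/W
R_outer = 0.014/(0.111×17.9) = 0.007046 K/W
R_total = 0.1897 K/W
Q = ΔT/R_total = 21/0.1897

Q ≈ 111 W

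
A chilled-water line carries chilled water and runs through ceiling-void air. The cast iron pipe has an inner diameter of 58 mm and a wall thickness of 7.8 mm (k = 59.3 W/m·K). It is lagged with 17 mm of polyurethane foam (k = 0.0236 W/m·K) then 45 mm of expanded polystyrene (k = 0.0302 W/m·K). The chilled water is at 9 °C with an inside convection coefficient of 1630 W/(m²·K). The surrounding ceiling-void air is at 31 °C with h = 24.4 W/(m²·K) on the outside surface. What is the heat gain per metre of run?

q′ ≈ 3.77 W/m

Radial resistances (cylindrical: R_cond = ln(r_o/r_i)/(2πkL), R_conv = 1/(h·2πrL)):
R_inner film = 1/(h_i·2πr₁L) = 1/(1630×2π×0.029×1) = 0.003367 K/W
R_cast iron pipe wall = ln(36.8/29)/(2π×59.3×1) = 6.393×10^-4 K/W
R_polyurethane foam = ln(53.8/36.8)/(2π×0.0236×1) = 2.561 K/W
R_expanded polystyrene = ln(98.8/53.8)/(2π×0.0302×1) = 3.203 K/W
R_outer film = 1/(h_o·2πr_oL) = 1/(24.4×2π×0.0988×1) = 0.06602 K/W
R_total = 5.834 K/W
Q = ΔT/R_total = 22/5.834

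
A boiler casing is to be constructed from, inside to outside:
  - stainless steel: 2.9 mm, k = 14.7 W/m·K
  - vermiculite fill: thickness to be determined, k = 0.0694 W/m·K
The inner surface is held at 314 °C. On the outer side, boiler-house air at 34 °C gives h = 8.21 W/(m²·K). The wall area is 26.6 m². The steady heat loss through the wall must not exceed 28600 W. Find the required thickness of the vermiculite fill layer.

Using the resistance-network approach (series):
R_stainless steel = L/(kA) = 0.0029/(14.7×26.6) = 7.417×10^-6 K/W
R_outer film = 1/(h_o·A) = 1/(8.21×26.6) = 0.004579 K/W
Sum of the known resistances R_other = 0.004586 K/W
Required total resistance R_tot = ΔT/Q_allow = 280/28600 = 0.00979 K/W
R_vermiculite fill = R_tot − R_other = 0.005204 K/W
L = R·k·A = 0.005204×0.0694×26.6

L ≈ 9.61 mm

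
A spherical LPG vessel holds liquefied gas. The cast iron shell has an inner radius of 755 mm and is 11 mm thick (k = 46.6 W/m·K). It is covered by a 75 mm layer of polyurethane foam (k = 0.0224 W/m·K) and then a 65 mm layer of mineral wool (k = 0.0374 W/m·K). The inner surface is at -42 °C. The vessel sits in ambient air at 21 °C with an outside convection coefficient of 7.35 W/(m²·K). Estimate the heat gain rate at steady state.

For a spherical shell R = (1/r₁ − 1/r₂)/(4πk); film R = 1/(h·4πr²). In series:
R_cast iron shell = (1/0.755 − 1/0.766)/(4π×46.6) = 3.248×10^-5 K/W
R_polyurethane foam = (1/0.766 − 1/0.841)/(4π×0.0224) = 0.4136 K/W
R_mineral wool = (1/0.841 − 1/0.906)/(4π×0.0374) = 0.1815 K/W
R_outer film = 1/(h·4πr_o²) = 1/(7.35×4π×0.906²) = 0.01319 K/W
R_total = 0.6083 K/W
Q = ΔT/R_total = 63/0.6083

Q ≈ 104 W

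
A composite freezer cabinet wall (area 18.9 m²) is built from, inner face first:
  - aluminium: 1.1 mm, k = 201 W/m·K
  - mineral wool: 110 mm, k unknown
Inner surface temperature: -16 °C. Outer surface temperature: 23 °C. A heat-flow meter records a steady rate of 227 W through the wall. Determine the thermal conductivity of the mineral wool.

Using the resistance-network approach (series):
R_aluminium = L/(kA) = 0.0011/(201×18.9) = 2.896×10^-7 K/W
Sum of known resistances R_other = 2.896×10^-7 K/W
Total R = ΔT/Q = 39/227 = 0.1718 K/W
R_mineral wool = R_total − R_other = 0.1718 K/W
k = L/(R·A) = 0.11/(0.1718×18.9)

k ≈ 0.0339 W/(m·K)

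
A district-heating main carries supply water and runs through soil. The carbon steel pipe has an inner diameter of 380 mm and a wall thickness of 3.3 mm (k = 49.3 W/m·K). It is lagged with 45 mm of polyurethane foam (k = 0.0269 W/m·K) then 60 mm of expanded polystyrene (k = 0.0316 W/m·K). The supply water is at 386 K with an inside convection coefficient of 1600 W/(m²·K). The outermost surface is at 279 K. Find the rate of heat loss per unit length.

q′ ≈ 45.1 W/m

Per-layer cylindrical resistances, series-summed:
R_inner film = 1/(h_i·2πr₁L) = 1/(1600×2π×0.19×1) = 5.235×10^-4 K/W
R_carbon steel pipe wall = ln(193.3/190)/(2π×49.3×1) = 5.559×10^-5 K/W
R_polyurethane foam = ln(238.3/193.3)/(2π×0.0269×1) = 1.238 K/W
R_expanded polystyrene = ln(298.3/238.3)/(2π×0.0316×1) = 1.131 K/W
R_total = 2.37 K/W
Q = ΔT/R_total = 107/2.37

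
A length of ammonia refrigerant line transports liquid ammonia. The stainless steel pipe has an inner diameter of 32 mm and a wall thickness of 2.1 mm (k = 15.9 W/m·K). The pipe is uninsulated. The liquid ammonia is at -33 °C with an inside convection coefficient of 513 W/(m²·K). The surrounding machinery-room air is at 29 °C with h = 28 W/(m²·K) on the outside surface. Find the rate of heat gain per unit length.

Treating each annulus and film as a series resistance:
R_inner film = 1/(h_i·2πr₁L) = 1/(513×2π×0.016×1) = 0.01939 K/W
R_stainless steel pipe wall = ln(18.1/16)/(2π×15.9×1) = 0.001234 K/W
R_outer film = 1/(h_o·2πr_oL) = 1/(28×2π×0.0181×1) = 0.314 K/W
R_total = 0.3347 K/W
Q = ΔT/R_total = 62/0.3347

q′ ≈ 185 W/m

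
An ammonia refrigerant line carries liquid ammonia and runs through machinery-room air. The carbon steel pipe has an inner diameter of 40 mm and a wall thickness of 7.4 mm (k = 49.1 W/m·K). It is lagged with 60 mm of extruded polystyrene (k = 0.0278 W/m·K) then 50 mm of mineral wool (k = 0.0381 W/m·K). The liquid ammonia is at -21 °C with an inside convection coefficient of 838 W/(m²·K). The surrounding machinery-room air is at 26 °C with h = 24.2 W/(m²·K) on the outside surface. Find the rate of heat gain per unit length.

q′ ≈ 5.47 W/m

Cylindrical conduction, so R = ln(r₂/r₁)/(2πkL) per layer, in series:
R_inner film = 1/(h_i·2πr₁L) = 1/(838×2π×0.02×1) = 0.009496 K/W
R_carbon steel pipe wall = ln(27.4/20)/(2π×49.1×1) = 0.00102 K/W
R_extruded polystyrene = ln(87.4/27.4)/(2π×0.0278×1) = 6.641 K/W
R_mineral wool = ln(137.4/87.4)/(2π×0.0381×1) = 1.89 K/W
R_outer film = 1/(h_o·2πr_oL) = 1/(24.2×2π×0.1374×1) = 0.04786 K/W
R_total = 8.589 K/W
Q = ΔT/R_total = 47/8.589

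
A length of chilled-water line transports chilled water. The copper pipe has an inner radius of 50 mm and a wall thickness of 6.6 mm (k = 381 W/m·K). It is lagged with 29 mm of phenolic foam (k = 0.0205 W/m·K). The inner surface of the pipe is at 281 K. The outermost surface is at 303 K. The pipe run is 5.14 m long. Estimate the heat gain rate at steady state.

Radial resistances (cylindrical: R_cond = ln(r_o/r_i)/(2πkL), R_conv = 1/(h·2πrL)):
R_copper pipe wall = ln(56.6/50)/(2π×381×5.14) = 1.008×10^-5 K/W
R_phenolic foam = ln(85.6/56.6)/(2π×0.0205×5.14) = 0.6248 K/W
R_total = 0.6248 K/W
Q = ΔT/R_total = 22/0.6248

Q ≈ 35.2 W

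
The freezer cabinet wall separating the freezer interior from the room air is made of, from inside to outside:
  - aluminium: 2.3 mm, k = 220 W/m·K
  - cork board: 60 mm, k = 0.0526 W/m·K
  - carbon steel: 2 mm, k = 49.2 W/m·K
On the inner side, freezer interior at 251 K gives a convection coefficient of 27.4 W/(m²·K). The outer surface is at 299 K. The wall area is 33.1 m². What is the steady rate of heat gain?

Q ≈ 1350 W

Treating each layer as a thermal resistance in series:
R_inner film = 1/(h_i·A) = 1/(27.4×33.1) = 0.001103 K/W
R_aluminium = L/(kA) = 0.0023/(220×33.1) = 3.158×10^-7 K/W
R_cork board = L/(kA) = 0.06/(0.0526×33.1) = 0.03446 K/W
R_carbon steel = L/(kA) = 0.002/(49.2×33.1) = 1.228×10^-6 K/W
R_total = 0.03557 K/W
Q = ΔT / R_total = 48 / 0.03557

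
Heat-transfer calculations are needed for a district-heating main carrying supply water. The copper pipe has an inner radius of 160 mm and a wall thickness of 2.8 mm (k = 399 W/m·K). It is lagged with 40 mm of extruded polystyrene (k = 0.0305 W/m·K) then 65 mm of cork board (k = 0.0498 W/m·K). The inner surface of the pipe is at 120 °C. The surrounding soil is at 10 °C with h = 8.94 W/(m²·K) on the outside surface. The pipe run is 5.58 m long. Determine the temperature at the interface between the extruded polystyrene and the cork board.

Treating each annulus and film as a series resistance:
R_copper pipe wall = ln(162.8/160)/(2π×399×5.58) = 1.24×10^-6 K/W
R_extruded polystyrene = ln(202.8/162.8)/(2π×0.0305×5.58) = 0.2055 K/W
R_cork board = ln(267.8/202.8)/(2π×0.0498×5.58) = 0.1592 K/W
R_outer film = 1/(h_o·2πr_oL) = 1/(8.94×2π×0.2678×5.58) = 0.01191 K/W
R_total = 0.3766 K/W
Q = ΔT/R_total = 110/0.3766
Q = 292 W
T_interface = T_inner − Q·ΣR(inner→interface) = 120 − 292×0.2055

T ≈ 60 °C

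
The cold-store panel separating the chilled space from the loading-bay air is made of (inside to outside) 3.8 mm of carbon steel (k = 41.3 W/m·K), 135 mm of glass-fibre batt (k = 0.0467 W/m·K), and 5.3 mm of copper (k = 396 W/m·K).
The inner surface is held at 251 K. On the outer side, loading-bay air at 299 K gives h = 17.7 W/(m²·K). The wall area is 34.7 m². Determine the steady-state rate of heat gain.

Thermal resistances in series:
R_carbon steel = L/(kA) = 0.0038/(41.3×34.7) = 2.652×10^-6 K/W
R_glass-fibre batt = L/(kA) = 0.135/(0.0467×34.7) = 0.08331 K/W
R_copper = L/(kA) = 0.0053/(396×34.7) = 3.857×10^-7 K/W
R_outer film = 1/(h_o·A) = 1/(17.7×34.7) = 0.001628 K/W
R_total = 0.08494 K/W
Q = ΔT / R_total = 48 / 0.08494

Q ≈ 565 W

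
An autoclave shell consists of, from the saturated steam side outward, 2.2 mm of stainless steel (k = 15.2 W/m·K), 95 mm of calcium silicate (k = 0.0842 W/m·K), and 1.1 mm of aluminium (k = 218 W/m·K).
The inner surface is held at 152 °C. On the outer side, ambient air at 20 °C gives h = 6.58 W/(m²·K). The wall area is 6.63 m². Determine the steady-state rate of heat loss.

Thermal resistances in series:
R_stainless steel = L/(kA) = 0.0022/(15.2×6.63) = 2.183×10^-5 K/W
R_calcium silicate = L/(kA) = 0.095/(0.0842×6.63) = 0.1702 K/W
R_aluminium = L/(kA) = 0.0011/(218×6.63) = 7.611×10^-7 K/W
R_outer film = 1/(h_o·A) = 1/(6.58×6.63) = 0.02292 K/W
R_total = 0.1931 K/W
Q = ΔT / R_total = 132 / 0.1931

Q ≈ 684 W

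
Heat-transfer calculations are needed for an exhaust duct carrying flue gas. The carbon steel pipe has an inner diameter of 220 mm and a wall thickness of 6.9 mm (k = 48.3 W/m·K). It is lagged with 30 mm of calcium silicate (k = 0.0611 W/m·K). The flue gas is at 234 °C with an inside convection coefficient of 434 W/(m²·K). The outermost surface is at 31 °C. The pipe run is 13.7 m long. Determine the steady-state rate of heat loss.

Treating each annulus and film as a series resistance:
R_inner film = 1/(h_i·2πr₁L) = 1/(434×2π×0.11×13.7) = 2.433×10^-4 K/W
R_carbon steel pipe wall = ln(116.9/110)/(2π×48.3×13.7) = 1.463×10^-5 K/W
R_calcium silicate = ln(146.9/116.9)/(2π×0.0611×13.7) = 0.04343 K/W
R_total = 0.04369 K/W
Q = ΔT/R_total = 203/0.04369

Q ≈ 4650 W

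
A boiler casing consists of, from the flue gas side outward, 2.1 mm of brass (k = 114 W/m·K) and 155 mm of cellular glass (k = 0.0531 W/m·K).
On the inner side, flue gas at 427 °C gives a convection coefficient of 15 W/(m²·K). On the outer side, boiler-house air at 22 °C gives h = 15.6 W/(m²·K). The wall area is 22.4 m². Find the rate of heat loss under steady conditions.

Q ≈ 2970 W

Thermal resistances in series:
R_inner film = 1/(h_i·A) = 1/(15×22.4) = 0.002976 K/W
R_brass = L/(kA) = 0.0021/(114×22.4) = 8.224×10^-7 K/W
R_cellular glass = L/(kA) = 0.155/(0.0531×22.4) = 0.1303 K/W
R_outer film = 1/(h_o·A) = 1/(15.6×22.4) = 0.002862 K/W
R_total = 0.1362 K/W
Q = ΔT / R_total = 405 / 0.1362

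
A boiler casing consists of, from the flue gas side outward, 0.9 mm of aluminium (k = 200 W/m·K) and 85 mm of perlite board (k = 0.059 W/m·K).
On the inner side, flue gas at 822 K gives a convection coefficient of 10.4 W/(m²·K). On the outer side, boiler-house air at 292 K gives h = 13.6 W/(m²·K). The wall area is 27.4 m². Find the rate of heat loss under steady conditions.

Series thermal resistances:
R_inner film = 1/(h_i·A) = 1/(10.4×27.4) = 0.003509 K/W
R_aluminium = L/(kA) = 0.0009/(200×27.4) = 1.642×10^-7 K/W
R_perlite board = L/(kA) = 0.085/(0.059×27.4) = 0.05258 K/W
R_outer film = 1/(h_o·A) = 1/(13.6×27.4) = 0.002684 K/W
R_total = 0.05877 K/W
Q = ΔT / R_total = 530 / 0.05877

Q ≈ 9020 W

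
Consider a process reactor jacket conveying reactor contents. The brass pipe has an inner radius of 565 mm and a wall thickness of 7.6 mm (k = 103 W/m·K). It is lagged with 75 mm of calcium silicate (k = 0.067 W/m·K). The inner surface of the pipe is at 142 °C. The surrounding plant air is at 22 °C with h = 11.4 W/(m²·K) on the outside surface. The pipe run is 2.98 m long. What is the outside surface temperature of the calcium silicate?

T ≈ 30.2 °C

Treating each annulus and film as a series resistance:
R_brass pipe wall = ln(572.6/565)/(2π×103×2.98) = 6.928×10^-6 K/W
R_calcium silicate = ln(647.6/572.6)/(2π×0.067×2.98) = 0.09812 K/W
R_outer film = 1/(h_o·2πr_oL) = 1/(11.4×2π×0.6476×2.98) = 0.007234 K/W
R_total = 0.1054 K/W
Q = ΔT/R_total = 120/0.1054
Q = 1140 W
T_interface = T_inner − Q·ΣR(inner→interface) = 142 − 1140×0.09812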